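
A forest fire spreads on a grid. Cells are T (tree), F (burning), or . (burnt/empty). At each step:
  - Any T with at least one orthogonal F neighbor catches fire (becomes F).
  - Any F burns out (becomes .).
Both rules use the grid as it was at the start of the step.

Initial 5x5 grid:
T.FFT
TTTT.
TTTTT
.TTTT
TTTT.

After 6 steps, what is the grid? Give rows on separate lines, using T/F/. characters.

Step 1: 3 trees catch fire, 2 burn out
  T...F
  TTFF.
  TTTTT
  .TTTT
  TTTT.
Step 2: 3 trees catch fire, 3 burn out
  T....
  TF...
  TTFFT
  .TTTT
  TTTT.
Step 3: 5 trees catch fire, 3 burn out
  T....
  F....
  TF..F
  .TFFT
  TTTT.
Step 4: 6 trees catch fire, 5 burn out
  F....
  .....
  F....
  .F..F
  TTFF.
Step 5: 1 trees catch fire, 6 burn out
  .....
  .....
  .....
  .....
  TF...
Step 6: 1 trees catch fire, 1 burn out
  .....
  .....
  .....
  .....
  F....

.....
.....
.....
.....
F....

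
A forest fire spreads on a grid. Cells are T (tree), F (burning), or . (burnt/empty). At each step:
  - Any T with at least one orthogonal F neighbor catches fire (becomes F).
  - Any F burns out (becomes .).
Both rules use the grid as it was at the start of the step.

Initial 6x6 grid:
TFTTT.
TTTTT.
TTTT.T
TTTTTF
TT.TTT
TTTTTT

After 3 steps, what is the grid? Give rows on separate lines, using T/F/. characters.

Step 1: 6 trees catch fire, 2 burn out
  F.FTT.
  TFTTT.
  TTTT.F
  TTTTF.
  TT.TTF
  TTTTTT
Step 2: 7 trees catch fire, 6 burn out
  ...FT.
  F.FTT.
  TFTT..
  TTTF..
  TT.TF.
  TTTTTF
Step 3: 9 trees catch fire, 7 burn out
  ....F.
  ...FT.
  F.FF..
  TFF...
  TT.F..
  TTTTF.

....F.
...FT.
F.FF..
TFF...
TT.F..
TTTTF.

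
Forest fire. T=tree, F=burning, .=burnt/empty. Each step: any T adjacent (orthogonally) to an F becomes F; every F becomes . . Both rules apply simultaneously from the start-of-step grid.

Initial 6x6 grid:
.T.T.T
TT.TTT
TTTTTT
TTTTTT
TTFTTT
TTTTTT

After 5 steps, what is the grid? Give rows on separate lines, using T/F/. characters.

Step 1: 4 trees catch fire, 1 burn out
  .T.T.T
  TT.TTT
  TTTTTT
  TTFTTT
  TF.FTT
  TTFTTT
Step 2: 7 trees catch fire, 4 burn out
  .T.T.T
  TT.TTT
  TTFTTT
  TF.FTT
  F...FT
  TF.FTT
Step 3: 7 trees catch fire, 7 burn out
  .T.T.T
  TT.TTT
  TF.FTT
  F...FT
  .....F
  F...FT
Step 4: 6 trees catch fire, 7 burn out
  .T.T.T
  TF.FTT
  F...FT
  .....F
  ......
  .....F
Step 5: 5 trees catch fire, 6 burn out
  .F.F.T
  F...FT
  .....F
  ......
  ......
  ......

.F.F.T
F...FT
.....F
......
......
......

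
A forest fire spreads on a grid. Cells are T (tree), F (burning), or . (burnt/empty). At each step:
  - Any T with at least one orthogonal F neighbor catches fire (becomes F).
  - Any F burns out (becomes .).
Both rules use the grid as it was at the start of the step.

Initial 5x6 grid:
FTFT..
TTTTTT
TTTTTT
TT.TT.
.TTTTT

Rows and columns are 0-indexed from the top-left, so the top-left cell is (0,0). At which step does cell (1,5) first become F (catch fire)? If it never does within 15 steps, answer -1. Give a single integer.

Step 1: cell (1,5)='T' (+4 fires, +2 burnt)
Step 2: cell (1,5)='T' (+4 fires, +4 burnt)
Step 3: cell (1,5)='T' (+4 fires, +4 burnt)
Step 4: cell (1,5)='F' (+4 fires, +4 burnt)
  -> target ignites at step 4
Step 5: cell (1,5)='.' (+4 fires, +4 burnt)
Step 6: cell (1,5)='.' (+2 fires, +4 burnt)
Step 7: cell (1,5)='.' (+1 fires, +2 burnt)
Step 8: cell (1,5)='.' (+0 fires, +1 burnt)
  fire out at step 8

4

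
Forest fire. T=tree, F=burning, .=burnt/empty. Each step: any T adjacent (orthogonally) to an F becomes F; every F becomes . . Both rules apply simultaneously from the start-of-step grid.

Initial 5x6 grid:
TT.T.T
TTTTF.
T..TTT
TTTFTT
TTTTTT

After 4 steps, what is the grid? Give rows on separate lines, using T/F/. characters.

Step 1: 6 trees catch fire, 2 burn out
  TT.T.T
  TTTF..
  T..FFT
  TTF.FT
  TTTFTT
Step 2: 7 trees catch fire, 6 burn out
  TT.F.T
  TTF...
  T....F
  TF...F
  TTF.FT
Step 3: 4 trees catch fire, 7 burn out
  TT...T
  TF....
  T.....
  F.....
  TF...F
Step 4: 4 trees catch fire, 4 burn out
  TF...T
  F.....
  F.....
  ......
  F.....

TF...T
F.....
F.....
......
F.....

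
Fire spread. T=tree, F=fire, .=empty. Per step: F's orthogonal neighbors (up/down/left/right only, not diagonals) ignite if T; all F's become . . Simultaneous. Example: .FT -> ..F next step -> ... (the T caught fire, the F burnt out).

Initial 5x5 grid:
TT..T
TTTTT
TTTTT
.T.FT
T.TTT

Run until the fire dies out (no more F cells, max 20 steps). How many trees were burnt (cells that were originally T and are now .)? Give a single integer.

Step 1: +3 fires, +1 burnt (F count now 3)
Step 2: +5 fires, +3 burnt (F count now 5)
Step 3: +3 fires, +5 burnt (F count now 3)
Step 4: +4 fires, +3 burnt (F count now 4)
Step 5: +2 fires, +4 burnt (F count now 2)
Step 6: +1 fires, +2 burnt (F count now 1)
Step 7: +0 fires, +1 burnt (F count now 0)
Fire out after step 7
Initially T: 19, now '.': 24
Total burnt (originally-T cells now '.'): 18

Answer: 18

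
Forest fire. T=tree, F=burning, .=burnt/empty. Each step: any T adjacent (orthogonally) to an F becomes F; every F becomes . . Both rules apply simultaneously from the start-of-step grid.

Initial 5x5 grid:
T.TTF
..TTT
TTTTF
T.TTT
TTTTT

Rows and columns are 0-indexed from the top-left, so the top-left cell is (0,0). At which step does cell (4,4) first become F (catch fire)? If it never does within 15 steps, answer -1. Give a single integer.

Step 1: cell (4,4)='T' (+4 fires, +2 burnt)
Step 2: cell (4,4)='F' (+5 fires, +4 burnt)
  -> target ignites at step 2
Step 3: cell (4,4)='.' (+4 fires, +5 burnt)
Step 4: cell (4,4)='.' (+2 fires, +4 burnt)
Step 5: cell (4,4)='.' (+2 fires, +2 burnt)
Step 6: cell (4,4)='.' (+1 fires, +2 burnt)
Step 7: cell (4,4)='.' (+0 fires, +1 burnt)
  fire out at step 7

2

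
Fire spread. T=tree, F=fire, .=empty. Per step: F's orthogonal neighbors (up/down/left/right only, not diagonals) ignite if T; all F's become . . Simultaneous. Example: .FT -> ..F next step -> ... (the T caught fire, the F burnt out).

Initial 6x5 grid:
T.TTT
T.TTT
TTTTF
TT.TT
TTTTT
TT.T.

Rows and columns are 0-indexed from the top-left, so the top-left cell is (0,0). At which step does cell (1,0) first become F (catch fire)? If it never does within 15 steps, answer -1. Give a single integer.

Step 1: cell (1,0)='T' (+3 fires, +1 burnt)
Step 2: cell (1,0)='T' (+5 fires, +3 burnt)
Step 3: cell (1,0)='T' (+4 fires, +5 burnt)
Step 4: cell (1,0)='T' (+5 fires, +4 burnt)
Step 5: cell (1,0)='F' (+3 fires, +5 burnt)
  -> target ignites at step 5
Step 6: cell (1,0)='.' (+3 fires, +3 burnt)
Step 7: cell (1,0)='.' (+1 fires, +3 burnt)
Step 8: cell (1,0)='.' (+0 fires, +1 burnt)
  fire out at step 8

5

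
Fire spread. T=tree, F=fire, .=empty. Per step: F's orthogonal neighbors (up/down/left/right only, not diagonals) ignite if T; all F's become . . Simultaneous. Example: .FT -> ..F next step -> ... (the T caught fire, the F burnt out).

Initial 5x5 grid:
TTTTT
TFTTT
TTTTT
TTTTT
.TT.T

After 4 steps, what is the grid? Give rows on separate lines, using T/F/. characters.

Step 1: 4 trees catch fire, 1 burn out
  TFTTT
  F.FTT
  TFTTT
  TTTTT
  .TT.T
Step 2: 6 trees catch fire, 4 burn out
  F.FTT
  ...FT
  F.FTT
  TFTTT
  .TT.T
Step 3: 6 trees catch fire, 6 burn out
  ...FT
  ....F
  ...FT
  F.FTT
  .FT.T
Step 4: 4 trees catch fire, 6 burn out
  ....F
  .....
  ....F
  ...FT
  ..F.T

....F
.....
....F
...FT
..F.T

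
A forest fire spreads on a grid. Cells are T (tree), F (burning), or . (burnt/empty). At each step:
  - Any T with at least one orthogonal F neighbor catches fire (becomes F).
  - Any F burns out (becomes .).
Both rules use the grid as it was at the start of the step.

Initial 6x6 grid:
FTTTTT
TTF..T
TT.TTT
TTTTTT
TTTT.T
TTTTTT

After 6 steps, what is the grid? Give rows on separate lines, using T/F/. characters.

Step 1: 4 trees catch fire, 2 burn out
  .FFTTT
  FF...T
  TT.TTT
  TTTTTT
  TTTT.T
  TTTTTT
Step 2: 3 trees catch fire, 4 burn out
  ...FTT
  .....T
  FF.TTT
  TTTTTT
  TTTT.T
  TTTTTT
Step 3: 3 trees catch fire, 3 burn out
  ....FT
  .....T
  ...TTT
  FFTTTT
  TTTT.T
  TTTTTT
Step 4: 4 trees catch fire, 3 burn out
  .....F
  .....T
  ...TTT
  ..FTTT
  FFTT.T
  TTTTTT
Step 5: 5 trees catch fire, 4 burn out
  ......
  .....F
  ...TTT
  ...FTT
  ..FT.T
  FFTTTT
Step 6: 5 trees catch fire, 5 burn out
  ......
  ......
  ...FTF
  ....FT
  ...F.T
  ..FTTT

......
......
...FTF
....FT
...F.T
..FTTT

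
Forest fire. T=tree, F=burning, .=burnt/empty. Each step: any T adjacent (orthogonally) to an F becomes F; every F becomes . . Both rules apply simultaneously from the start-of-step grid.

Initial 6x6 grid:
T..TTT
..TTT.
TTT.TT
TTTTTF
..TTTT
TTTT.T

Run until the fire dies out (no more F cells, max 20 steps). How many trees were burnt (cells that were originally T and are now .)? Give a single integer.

Step 1: +3 fires, +1 burnt (F count now 3)
Step 2: +4 fires, +3 burnt (F count now 4)
Step 3: +3 fires, +4 burnt (F count now 3)
Step 4: +6 fires, +3 burnt (F count now 6)
Step 5: +6 fires, +6 burnt (F count now 6)
Step 6: +2 fires, +6 burnt (F count now 2)
Step 7: +1 fires, +2 burnt (F count now 1)
Step 8: +0 fires, +1 burnt (F count now 0)
Fire out after step 8
Initially T: 26, now '.': 35
Total burnt (originally-T cells now '.'): 25

Answer: 25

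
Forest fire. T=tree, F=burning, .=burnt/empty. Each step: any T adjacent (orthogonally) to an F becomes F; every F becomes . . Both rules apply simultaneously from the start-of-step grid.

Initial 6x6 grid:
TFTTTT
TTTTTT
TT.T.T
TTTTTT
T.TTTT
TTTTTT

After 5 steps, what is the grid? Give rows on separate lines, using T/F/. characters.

Step 1: 3 trees catch fire, 1 burn out
  F.FTTT
  TFTTTT
  TT.T.T
  TTTTTT
  T.TTTT
  TTTTTT
Step 2: 4 trees catch fire, 3 burn out
  ...FTT
  F.FTTT
  TF.T.T
  TTTTTT
  T.TTTT
  TTTTTT
Step 3: 4 trees catch fire, 4 burn out
  ....FT
  ...FTT
  F..T.T
  TFTTTT
  T.TTTT
  TTTTTT
Step 4: 5 trees catch fire, 4 burn out
  .....F
  ....FT
  ...F.T
  F.FTTT
  T.TTTT
  TTTTTT
Step 5: 4 trees catch fire, 5 burn out
  ......
  .....F
  .....T
  ...FTT
  F.FTTT
  TTTTTT

......
.....F
.....T
...FTT
F.FTTT
TTTTTT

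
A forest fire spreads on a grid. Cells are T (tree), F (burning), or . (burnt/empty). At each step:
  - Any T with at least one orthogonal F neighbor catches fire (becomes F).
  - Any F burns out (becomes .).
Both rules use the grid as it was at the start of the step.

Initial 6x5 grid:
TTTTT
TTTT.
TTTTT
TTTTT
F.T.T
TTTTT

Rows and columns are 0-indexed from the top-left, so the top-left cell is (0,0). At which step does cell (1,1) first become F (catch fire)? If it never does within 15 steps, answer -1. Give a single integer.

Step 1: cell (1,1)='T' (+2 fires, +1 burnt)
Step 2: cell (1,1)='T' (+3 fires, +2 burnt)
Step 3: cell (1,1)='T' (+4 fires, +3 burnt)
Step 4: cell (1,1)='F' (+6 fires, +4 burnt)
  -> target ignites at step 4
Step 5: cell (1,1)='.' (+5 fires, +6 burnt)
Step 6: cell (1,1)='.' (+4 fires, +5 burnt)
Step 7: cell (1,1)='.' (+1 fires, +4 burnt)
Step 8: cell (1,1)='.' (+1 fires, +1 burnt)
Step 9: cell (1,1)='.' (+0 fires, +1 burnt)
  fire out at step 9

4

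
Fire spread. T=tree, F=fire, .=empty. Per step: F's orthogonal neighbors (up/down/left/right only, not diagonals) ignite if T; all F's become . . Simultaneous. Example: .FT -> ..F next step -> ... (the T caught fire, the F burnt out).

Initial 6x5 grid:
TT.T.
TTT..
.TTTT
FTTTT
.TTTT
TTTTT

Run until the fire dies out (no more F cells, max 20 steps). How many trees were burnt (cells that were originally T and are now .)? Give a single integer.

Step 1: +1 fires, +1 burnt (F count now 1)
Step 2: +3 fires, +1 burnt (F count now 3)
Step 3: +5 fires, +3 burnt (F count now 5)
Step 4: +8 fires, +5 burnt (F count now 8)
Step 5: +4 fires, +8 burnt (F count now 4)
Step 6: +1 fires, +4 burnt (F count now 1)
Step 7: +0 fires, +1 burnt (F count now 0)
Fire out after step 7
Initially T: 23, now '.': 29
Total burnt (originally-T cells now '.'): 22

Answer: 22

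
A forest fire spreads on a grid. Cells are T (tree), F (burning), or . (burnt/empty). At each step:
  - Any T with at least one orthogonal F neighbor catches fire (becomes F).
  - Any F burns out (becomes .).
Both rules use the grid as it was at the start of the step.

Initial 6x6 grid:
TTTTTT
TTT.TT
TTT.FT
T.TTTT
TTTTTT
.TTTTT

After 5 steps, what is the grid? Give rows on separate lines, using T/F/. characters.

Step 1: 3 trees catch fire, 1 burn out
  TTTTTT
  TTT.FT
  TTT..F
  T.TTFT
  TTTTTT
  .TTTTT
Step 2: 5 trees catch fire, 3 burn out
  TTTTFT
  TTT..F
  TTT...
  T.TF.F
  TTTTFT
  .TTTTT
Step 3: 6 trees catch fire, 5 burn out
  TTTF.F
  TTT...
  TTT...
  T.F...
  TTTF.F
  .TTTFT
Step 4: 5 trees catch fire, 6 burn out
  TTF...
  TTT...
  TTF...
  T.....
  TTF...
  .TTF.F
Step 5: 5 trees catch fire, 5 burn out
  TF....
  TTF...
  TF....
  T.....
  TF....
  .TF...

TF....
TTF...
TF....
T.....
TF....
.TF...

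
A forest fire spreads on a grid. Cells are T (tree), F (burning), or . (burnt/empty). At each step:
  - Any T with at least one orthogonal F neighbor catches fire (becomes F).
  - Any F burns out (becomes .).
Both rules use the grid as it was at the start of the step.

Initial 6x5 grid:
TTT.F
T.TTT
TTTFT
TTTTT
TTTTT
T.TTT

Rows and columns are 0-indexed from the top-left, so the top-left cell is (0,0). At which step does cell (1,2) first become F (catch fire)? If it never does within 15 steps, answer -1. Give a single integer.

Step 1: cell (1,2)='T' (+5 fires, +2 burnt)
Step 2: cell (1,2)='F' (+5 fires, +5 burnt)
  -> target ignites at step 2
Step 3: cell (1,2)='.' (+6 fires, +5 burnt)
Step 4: cell (1,2)='.' (+6 fires, +6 burnt)
Step 5: cell (1,2)='.' (+2 fires, +6 burnt)
Step 6: cell (1,2)='.' (+1 fires, +2 burnt)
Step 7: cell (1,2)='.' (+0 fires, +1 burnt)
  fire out at step 7

2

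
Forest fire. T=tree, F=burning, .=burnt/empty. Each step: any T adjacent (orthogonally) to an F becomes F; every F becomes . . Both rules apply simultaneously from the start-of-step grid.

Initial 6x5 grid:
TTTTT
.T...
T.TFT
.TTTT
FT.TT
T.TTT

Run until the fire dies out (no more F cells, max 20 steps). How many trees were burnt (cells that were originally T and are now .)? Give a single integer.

Answer: 13

Derivation:
Step 1: +5 fires, +2 burnt (F count now 5)
Step 2: +4 fires, +5 burnt (F count now 4)
Step 3: +2 fires, +4 burnt (F count now 2)
Step 4: +2 fires, +2 burnt (F count now 2)
Step 5: +0 fires, +2 burnt (F count now 0)
Fire out after step 5
Initially T: 20, now '.': 23
Total burnt (originally-T cells now '.'): 13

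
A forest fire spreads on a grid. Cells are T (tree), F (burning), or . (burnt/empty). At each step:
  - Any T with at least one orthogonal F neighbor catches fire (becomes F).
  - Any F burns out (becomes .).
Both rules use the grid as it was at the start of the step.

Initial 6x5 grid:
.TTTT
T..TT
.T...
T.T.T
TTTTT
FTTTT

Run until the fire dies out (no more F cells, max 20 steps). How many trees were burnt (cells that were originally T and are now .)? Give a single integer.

Step 1: +2 fires, +1 burnt (F count now 2)
Step 2: +3 fires, +2 burnt (F count now 3)
Step 3: +2 fires, +3 burnt (F count now 2)
Step 4: +3 fires, +2 burnt (F count now 3)
Step 5: +1 fires, +3 burnt (F count now 1)
Step 6: +1 fires, +1 burnt (F count now 1)
Step 7: +0 fires, +1 burnt (F count now 0)
Fire out after step 7
Initially T: 20, now '.': 22
Total burnt (originally-T cells now '.'): 12

Answer: 12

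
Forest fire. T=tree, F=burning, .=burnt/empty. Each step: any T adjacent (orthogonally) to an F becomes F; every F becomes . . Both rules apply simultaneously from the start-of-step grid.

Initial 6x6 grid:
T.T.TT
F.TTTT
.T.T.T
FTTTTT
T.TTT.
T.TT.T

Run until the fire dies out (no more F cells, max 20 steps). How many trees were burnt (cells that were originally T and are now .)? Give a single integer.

Step 1: +3 fires, +2 burnt (F count now 3)
Step 2: +3 fires, +3 burnt (F count now 3)
Step 3: +2 fires, +3 burnt (F count now 2)
Step 4: +4 fires, +2 burnt (F count now 4)
Step 5: +4 fires, +4 burnt (F count now 4)
Step 6: +3 fires, +4 burnt (F count now 3)
Step 7: +3 fires, +3 burnt (F count now 3)
Step 8: +1 fires, +3 burnt (F count now 1)
Step 9: +0 fires, +1 burnt (F count now 0)
Fire out after step 9
Initially T: 24, now '.': 35
Total burnt (originally-T cells now '.'): 23

Answer: 23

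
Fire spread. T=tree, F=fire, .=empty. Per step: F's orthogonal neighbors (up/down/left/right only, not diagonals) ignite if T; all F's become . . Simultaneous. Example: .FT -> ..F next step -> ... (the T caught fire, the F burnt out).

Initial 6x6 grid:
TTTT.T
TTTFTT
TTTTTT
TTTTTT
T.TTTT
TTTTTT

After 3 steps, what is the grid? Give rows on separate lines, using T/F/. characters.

Step 1: 4 trees catch fire, 1 burn out
  TTTF.T
  TTF.FT
  TTTFTT
  TTTTTT
  T.TTTT
  TTTTTT
Step 2: 6 trees catch fire, 4 burn out
  TTF..T
  TF...F
  TTF.FT
  TTTFTT
  T.TTTT
  TTTTTT
Step 3: 8 trees catch fire, 6 burn out
  TF...F
  F.....
  TF...F
  TTF.FT
  T.TFTT
  TTTTTT

TF...F
F.....
TF...F
TTF.FT
T.TFTT
TTTTTT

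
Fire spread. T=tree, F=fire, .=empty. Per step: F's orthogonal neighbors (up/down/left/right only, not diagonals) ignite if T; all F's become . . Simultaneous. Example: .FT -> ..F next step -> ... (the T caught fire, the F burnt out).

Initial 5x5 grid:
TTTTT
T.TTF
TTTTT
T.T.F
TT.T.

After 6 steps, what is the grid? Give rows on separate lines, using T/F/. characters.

Step 1: 3 trees catch fire, 2 burn out
  TTTTF
  T.TF.
  TTTTF
  T.T..
  TT.T.
Step 2: 3 trees catch fire, 3 burn out
  TTTF.
  T.F..
  TTTF.
  T.T..
  TT.T.
Step 3: 2 trees catch fire, 3 burn out
  TTF..
  T....
  TTF..
  T.T..
  TT.T.
Step 4: 3 trees catch fire, 2 burn out
  TF...
  T....
  TF...
  T.F..
  TT.T.
Step 5: 2 trees catch fire, 3 burn out
  F....
  T....
  F....
  T....
  TT.T.
Step 6: 2 trees catch fire, 2 burn out
  .....
  F....
  .....
  F....
  TT.T.

.....
F....
.....
F....
TT.T.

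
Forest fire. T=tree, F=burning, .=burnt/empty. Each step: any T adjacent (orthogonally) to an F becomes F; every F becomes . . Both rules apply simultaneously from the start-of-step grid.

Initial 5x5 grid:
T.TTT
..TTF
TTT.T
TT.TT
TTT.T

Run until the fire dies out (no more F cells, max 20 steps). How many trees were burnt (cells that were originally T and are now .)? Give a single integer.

Answer: 17

Derivation:
Step 1: +3 fires, +1 burnt (F count now 3)
Step 2: +3 fires, +3 burnt (F count now 3)
Step 3: +4 fires, +3 burnt (F count now 4)
Step 4: +1 fires, +4 burnt (F count now 1)
Step 5: +2 fires, +1 burnt (F count now 2)
Step 6: +2 fires, +2 burnt (F count now 2)
Step 7: +2 fires, +2 burnt (F count now 2)
Step 8: +0 fires, +2 burnt (F count now 0)
Fire out after step 8
Initially T: 18, now '.': 24
Total burnt (originally-T cells now '.'): 17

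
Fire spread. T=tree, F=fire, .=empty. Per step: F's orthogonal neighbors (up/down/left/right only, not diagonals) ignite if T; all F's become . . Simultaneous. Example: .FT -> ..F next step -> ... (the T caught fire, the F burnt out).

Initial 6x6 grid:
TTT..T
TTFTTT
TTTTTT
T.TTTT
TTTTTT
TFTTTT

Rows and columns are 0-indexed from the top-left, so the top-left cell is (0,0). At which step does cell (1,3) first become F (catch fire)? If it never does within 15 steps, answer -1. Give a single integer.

Step 1: cell (1,3)='F' (+7 fires, +2 burnt)
  -> target ignites at step 1
Step 2: cell (1,3)='.' (+9 fires, +7 burnt)
Step 3: cell (1,3)='.' (+8 fires, +9 burnt)
Step 4: cell (1,3)='.' (+5 fires, +8 burnt)
Step 5: cell (1,3)='.' (+2 fires, +5 burnt)
Step 6: cell (1,3)='.' (+0 fires, +2 burnt)
  fire out at step 6

1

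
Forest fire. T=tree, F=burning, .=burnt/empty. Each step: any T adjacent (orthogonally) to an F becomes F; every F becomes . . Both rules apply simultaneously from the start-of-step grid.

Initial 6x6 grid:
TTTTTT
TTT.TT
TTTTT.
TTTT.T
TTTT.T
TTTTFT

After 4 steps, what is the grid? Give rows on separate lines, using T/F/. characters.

Step 1: 2 trees catch fire, 1 burn out
  TTTTTT
  TTT.TT
  TTTTT.
  TTTT.T
  TTTT.T
  TTTF.F
Step 2: 3 trees catch fire, 2 burn out
  TTTTTT
  TTT.TT
  TTTTT.
  TTTT.T
  TTTF.F
  TTF...
Step 3: 4 trees catch fire, 3 burn out
  TTTTTT
  TTT.TT
  TTTTT.
  TTTF.F
  TTF...
  TF....
Step 4: 4 trees catch fire, 4 burn out
  TTTTTT
  TTT.TT
  TTTFT.
  TTF...
  TF....
  F.....

TTTTTT
TTT.TT
TTTFT.
TTF...
TF....
F.....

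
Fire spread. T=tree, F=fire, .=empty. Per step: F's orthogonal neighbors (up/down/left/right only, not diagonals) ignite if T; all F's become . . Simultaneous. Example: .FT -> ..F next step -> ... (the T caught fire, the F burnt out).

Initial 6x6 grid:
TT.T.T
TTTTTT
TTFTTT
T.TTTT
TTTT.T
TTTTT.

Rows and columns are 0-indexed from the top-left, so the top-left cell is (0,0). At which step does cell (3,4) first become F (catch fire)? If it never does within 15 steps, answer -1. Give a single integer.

Step 1: cell (3,4)='T' (+4 fires, +1 burnt)
Step 2: cell (3,4)='T' (+6 fires, +4 burnt)
Step 3: cell (3,4)='F' (+10 fires, +6 burnt)
  -> target ignites at step 3
Step 4: cell (3,4)='.' (+6 fires, +10 burnt)
Step 5: cell (3,4)='.' (+4 fires, +6 burnt)
Step 6: cell (3,4)='.' (+0 fires, +4 burnt)
  fire out at step 6

3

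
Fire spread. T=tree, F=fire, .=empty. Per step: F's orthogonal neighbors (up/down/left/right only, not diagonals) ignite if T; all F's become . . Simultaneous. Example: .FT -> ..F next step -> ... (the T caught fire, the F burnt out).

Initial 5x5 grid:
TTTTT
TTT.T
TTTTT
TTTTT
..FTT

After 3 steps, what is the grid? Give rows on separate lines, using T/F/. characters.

Step 1: 2 trees catch fire, 1 burn out
  TTTTT
  TTT.T
  TTTTT
  TTFTT
  ...FT
Step 2: 4 trees catch fire, 2 burn out
  TTTTT
  TTT.T
  TTFTT
  TF.FT
  ....F
Step 3: 5 trees catch fire, 4 burn out
  TTTTT
  TTF.T
  TF.FT
  F...F
  .....

TTTTT
TTF.T
TF.FT
F...F
.....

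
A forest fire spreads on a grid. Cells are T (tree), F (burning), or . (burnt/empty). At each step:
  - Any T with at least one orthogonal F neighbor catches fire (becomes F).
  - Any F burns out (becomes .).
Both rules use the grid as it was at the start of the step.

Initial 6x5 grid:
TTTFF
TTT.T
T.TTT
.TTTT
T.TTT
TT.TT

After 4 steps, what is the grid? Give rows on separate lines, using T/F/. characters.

Step 1: 2 trees catch fire, 2 burn out
  TTF..
  TTT.F
  T.TTT
  .TTTT
  T.TTT
  TT.TT
Step 2: 3 trees catch fire, 2 burn out
  TF...
  TTF..
  T.TTF
  .TTTT
  T.TTT
  TT.TT
Step 3: 5 trees catch fire, 3 burn out
  F....
  TF...
  T.FF.
  .TTTF
  T.TTT
  TT.TT
Step 4: 4 trees catch fire, 5 burn out
  .....
  F....
  T....
  .TFF.
  T.TTF
  TT.TT

.....
F....
T....
.TFF.
T.TTF
TT.TT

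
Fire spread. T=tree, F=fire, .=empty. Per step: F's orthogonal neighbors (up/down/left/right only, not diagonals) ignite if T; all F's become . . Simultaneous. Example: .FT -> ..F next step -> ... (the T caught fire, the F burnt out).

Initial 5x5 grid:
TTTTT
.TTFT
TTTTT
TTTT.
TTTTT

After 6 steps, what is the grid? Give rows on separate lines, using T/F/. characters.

Step 1: 4 trees catch fire, 1 burn out
  TTTFT
  .TF.F
  TTTFT
  TTTT.
  TTTTT
Step 2: 6 trees catch fire, 4 burn out
  TTF.F
  .F...
  TTF.F
  TTTF.
  TTTTT
Step 3: 4 trees catch fire, 6 burn out
  TF...
  .....
  TF...
  TTF..
  TTTFT
Step 4: 5 trees catch fire, 4 burn out
  F....
  .....
  F....
  TF...
  TTF.F
Step 5: 2 trees catch fire, 5 burn out
  .....
  .....
  .....
  F....
  TF...
Step 6: 1 trees catch fire, 2 burn out
  .....
  .....
  .....
  .....
  F....

.....
.....
.....
.....
F....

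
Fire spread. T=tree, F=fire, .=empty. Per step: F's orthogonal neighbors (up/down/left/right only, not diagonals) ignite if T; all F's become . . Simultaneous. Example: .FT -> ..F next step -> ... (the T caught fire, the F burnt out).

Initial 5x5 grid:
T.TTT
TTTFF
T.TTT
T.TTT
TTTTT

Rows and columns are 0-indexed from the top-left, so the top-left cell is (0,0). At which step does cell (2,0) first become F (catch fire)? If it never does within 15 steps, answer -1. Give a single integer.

Step 1: cell (2,0)='T' (+5 fires, +2 burnt)
Step 2: cell (2,0)='T' (+5 fires, +5 burnt)
Step 3: cell (2,0)='T' (+4 fires, +5 burnt)
Step 4: cell (2,0)='F' (+3 fires, +4 burnt)
  -> target ignites at step 4
Step 5: cell (2,0)='.' (+2 fires, +3 burnt)
Step 6: cell (2,0)='.' (+1 fires, +2 burnt)
Step 7: cell (2,0)='.' (+0 fires, +1 burnt)
  fire out at step 7

4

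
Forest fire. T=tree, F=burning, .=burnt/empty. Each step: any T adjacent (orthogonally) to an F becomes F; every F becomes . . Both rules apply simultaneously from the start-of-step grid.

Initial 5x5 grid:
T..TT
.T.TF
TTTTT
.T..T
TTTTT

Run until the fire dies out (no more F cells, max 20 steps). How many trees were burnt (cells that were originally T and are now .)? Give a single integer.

Step 1: +3 fires, +1 burnt (F count now 3)
Step 2: +3 fires, +3 burnt (F count now 3)
Step 3: +2 fires, +3 burnt (F count now 2)
Step 4: +2 fires, +2 burnt (F count now 2)
Step 5: +4 fires, +2 burnt (F count now 4)
Step 6: +1 fires, +4 burnt (F count now 1)
Step 7: +1 fires, +1 burnt (F count now 1)
Step 8: +0 fires, +1 burnt (F count now 0)
Fire out after step 8
Initially T: 17, now '.': 24
Total burnt (originally-T cells now '.'): 16

Answer: 16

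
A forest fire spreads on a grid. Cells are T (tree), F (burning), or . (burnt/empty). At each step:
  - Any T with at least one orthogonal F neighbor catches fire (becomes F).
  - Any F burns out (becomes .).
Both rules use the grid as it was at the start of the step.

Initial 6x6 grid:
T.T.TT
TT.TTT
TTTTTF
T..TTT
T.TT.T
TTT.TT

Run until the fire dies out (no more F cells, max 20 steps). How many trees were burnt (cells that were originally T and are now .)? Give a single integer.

Step 1: +3 fires, +1 burnt (F count now 3)
Step 2: +5 fires, +3 burnt (F count now 5)
Step 3: +5 fires, +5 burnt (F count now 5)
Step 4: +3 fires, +5 burnt (F count now 3)
Step 5: +3 fires, +3 burnt (F count now 3)
Step 6: +3 fires, +3 burnt (F count now 3)
Step 7: +3 fires, +3 burnt (F count now 3)
Step 8: +1 fires, +3 burnt (F count now 1)
Step 9: +0 fires, +1 burnt (F count now 0)
Fire out after step 9
Initially T: 27, now '.': 35
Total burnt (originally-T cells now '.'): 26

Answer: 26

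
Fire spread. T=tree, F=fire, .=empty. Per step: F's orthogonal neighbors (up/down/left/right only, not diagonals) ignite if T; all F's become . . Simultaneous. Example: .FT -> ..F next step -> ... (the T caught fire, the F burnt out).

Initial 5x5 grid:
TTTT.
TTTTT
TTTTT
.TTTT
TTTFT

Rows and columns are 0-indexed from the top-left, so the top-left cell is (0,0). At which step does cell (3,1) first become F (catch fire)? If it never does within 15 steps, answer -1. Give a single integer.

Step 1: cell (3,1)='T' (+3 fires, +1 burnt)
Step 2: cell (3,1)='T' (+4 fires, +3 burnt)
Step 3: cell (3,1)='F' (+5 fires, +4 burnt)
  -> target ignites at step 3
Step 4: cell (3,1)='.' (+4 fires, +5 burnt)
Step 5: cell (3,1)='.' (+3 fires, +4 burnt)
Step 6: cell (3,1)='.' (+2 fires, +3 burnt)
Step 7: cell (3,1)='.' (+1 fires, +2 burnt)
Step 8: cell (3,1)='.' (+0 fires, +1 burnt)
  fire out at step 8

3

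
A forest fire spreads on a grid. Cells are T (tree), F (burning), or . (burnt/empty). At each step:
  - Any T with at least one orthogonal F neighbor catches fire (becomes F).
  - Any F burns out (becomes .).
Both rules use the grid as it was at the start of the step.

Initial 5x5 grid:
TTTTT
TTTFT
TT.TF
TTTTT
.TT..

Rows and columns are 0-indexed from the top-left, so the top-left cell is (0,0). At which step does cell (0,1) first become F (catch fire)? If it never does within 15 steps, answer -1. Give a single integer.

Step 1: cell (0,1)='T' (+5 fires, +2 burnt)
Step 2: cell (0,1)='T' (+4 fires, +5 burnt)
Step 3: cell (0,1)='F' (+4 fires, +4 burnt)
  -> target ignites at step 3
Step 4: cell (0,1)='.' (+4 fires, +4 burnt)
Step 5: cell (0,1)='.' (+2 fires, +4 burnt)
Step 6: cell (0,1)='.' (+0 fires, +2 burnt)
  fire out at step 6

3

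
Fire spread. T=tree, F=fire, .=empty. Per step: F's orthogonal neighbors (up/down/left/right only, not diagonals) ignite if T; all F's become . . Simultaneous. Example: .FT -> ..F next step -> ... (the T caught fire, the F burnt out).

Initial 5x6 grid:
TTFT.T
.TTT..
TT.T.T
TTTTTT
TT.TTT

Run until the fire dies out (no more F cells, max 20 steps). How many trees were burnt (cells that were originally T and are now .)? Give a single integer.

Answer: 21

Derivation:
Step 1: +3 fires, +1 burnt (F count now 3)
Step 2: +3 fires, +3 burnt (F count now 3)
Step 3: +2 fires, +3 burnt (F count now 2)
Step 4: +3 fires, +2 burnt (F count now 3)
Step 5: +5 fires, +3 burnt (F count now 5)
Step 6: +3 fires, +5 burnt (F count now 3)
Step 7: +2 fires, +3 burnt (F count now 2)
Step 8: +0 fires, +2 burnt (F count now 0)
Fire out after step 8
Initially T: 22, now '.': 29
Total burnt (originally-T cells now '.'): 21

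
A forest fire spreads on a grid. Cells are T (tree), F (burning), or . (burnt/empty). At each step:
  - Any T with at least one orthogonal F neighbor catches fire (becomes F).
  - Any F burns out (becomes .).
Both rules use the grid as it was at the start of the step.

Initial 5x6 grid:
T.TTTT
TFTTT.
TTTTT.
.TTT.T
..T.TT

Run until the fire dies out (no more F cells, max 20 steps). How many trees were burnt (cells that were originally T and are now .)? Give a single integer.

Answer: 18

Derivation:
Step 1: +3 fires, +1 burnt (F count now 3)
Step 2: +6 fires, +3 burnt (F count now 6)
Step 3: +4 fires, +6 burnt (F count now 4)
Step 4: +4 fires, +4 burnt (F count now 4)
Step 5: +1 fires, +4 burnt (F count now 1)
Step 6: +0 fires, +1 burnt (F count now 0)
Fire out after step 6
Initially T: 21, now '.': 27
Total burnt (originally-T cells now '.'): 18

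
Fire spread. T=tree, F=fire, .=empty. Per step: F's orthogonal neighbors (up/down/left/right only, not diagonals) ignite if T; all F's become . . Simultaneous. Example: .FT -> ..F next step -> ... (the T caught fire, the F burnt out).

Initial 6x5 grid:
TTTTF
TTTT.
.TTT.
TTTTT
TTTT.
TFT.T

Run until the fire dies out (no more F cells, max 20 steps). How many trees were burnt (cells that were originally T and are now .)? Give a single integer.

Step 1: +4 fires, +2 burnt (F count now 4)
Step 2: +5 fires, +4 burnt (F count now 5)
Step 3: +7 fires, +5 burnt (F count now 7)
Step 4: +4 fires, +7 burnt (F count now 4)
Step 5: +2 fires, +4 burnt (F count now 2)
Step 6: +0 fires, +2 burnt (F count now 0)
Fire out after step 6
Initially T: 23, now '.': 29
Total burnt (originally-T cells now '.'): 22

Answer: 22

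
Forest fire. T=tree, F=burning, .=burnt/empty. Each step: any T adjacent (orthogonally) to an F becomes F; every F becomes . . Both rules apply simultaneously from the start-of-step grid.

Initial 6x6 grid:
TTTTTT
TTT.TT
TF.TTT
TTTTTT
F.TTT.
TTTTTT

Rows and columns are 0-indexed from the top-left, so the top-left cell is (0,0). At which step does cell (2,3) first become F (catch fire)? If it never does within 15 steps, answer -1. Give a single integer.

Step 1: cell (2,3)='T' (+5 fires, +2 burnt)
Step 2: cell (2,3)='T' (+5 fires, +5 burnt)
Step 3: cell (2,3)='T' (+5 fires, +5 burnt)
Step 4: cell (2,3)='F' (+5 fires, +5 burnt)
  -> target ignites at step 4
Step 5: cell (2,3)='.' (+5 fires, +5 burnt)
Step 6: cell (2,3)='.' (+4 fires, +5 burnt)
Step 7: cell (2,3)='.' (+1 fires, +4 burnt)
Step 8: cell (2,3)='.' (+0 fires, +1 burnt)
  fire out at step 8

4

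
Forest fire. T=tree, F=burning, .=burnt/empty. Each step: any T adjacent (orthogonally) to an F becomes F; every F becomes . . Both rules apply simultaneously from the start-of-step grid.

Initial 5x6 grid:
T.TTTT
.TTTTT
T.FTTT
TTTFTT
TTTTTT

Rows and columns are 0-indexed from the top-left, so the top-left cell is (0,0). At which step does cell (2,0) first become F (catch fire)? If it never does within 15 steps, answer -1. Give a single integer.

Step 1: cell (2,0)='T' (+5 fires, +2 burnt)
Step 2: cell (2,0)='T' (+8 fires, +5 burnt)
Step 3: cell (2,0)='T' (+6 fires, +8 burnt)
Step 4: cell (2,0)='F' (+4 fires, +6 burnt)
  -> target ignites at step 4
Step 5: cell (2,0)='.' (+1 fires, +4 burnt)
Step 6: cell (2,0)='.' (+0 fires, +1 burnt)
  fire out at step 6

4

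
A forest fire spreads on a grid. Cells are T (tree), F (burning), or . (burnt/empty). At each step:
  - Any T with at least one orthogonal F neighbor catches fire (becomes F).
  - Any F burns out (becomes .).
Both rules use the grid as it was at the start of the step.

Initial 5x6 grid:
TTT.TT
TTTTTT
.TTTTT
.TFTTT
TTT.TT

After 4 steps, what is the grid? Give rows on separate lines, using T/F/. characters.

Step 1: 4 trees catch fire, 1 burn out
  TTT.TT
  TTTTTT
  .TFTTT
  .F.FTT
  TTF.TT
Step 2: 5 trees catch fire, 4 burn out
  TTT.TT
  TTFTTT
  .F.FTT
  ....FT
  TF..TT
Step 3: 7 trees catch fire, 5 burn out
  TTF.TT
  TF.FTT
  ....FT
  .....F
  F...FT
Step 4: 5 trees catch fire, 7 burn out
  TF..TT
  F...FT
  .....F
  ......
  .....F

TF..TT
F...FT
.....F
......
.....F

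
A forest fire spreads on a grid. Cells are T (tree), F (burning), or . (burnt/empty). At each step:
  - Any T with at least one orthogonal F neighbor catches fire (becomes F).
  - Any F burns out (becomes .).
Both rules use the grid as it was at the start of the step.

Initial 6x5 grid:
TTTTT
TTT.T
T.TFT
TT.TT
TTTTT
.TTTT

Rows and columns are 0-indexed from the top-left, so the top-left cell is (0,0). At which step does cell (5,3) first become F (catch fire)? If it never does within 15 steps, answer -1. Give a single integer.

Step 1: cell (5,3)='T' (+3 fires, +1 burnt)
Step 2: cell (5,3)='T' (+4 fires, +3 burnt)
Step 3: cell (5,3)='F' (+6 fires, +4 burnt)
  -> target ignites at step 3
Step 4: cell (5,3)='.' (+6 fires, +6 burnt)
Step 5: cell (5,3)='.' (+5 fires, +6 burnt)
Step 6: cell (5,3)='.' (+1 fires, +5 burnt)
Step 7: cell (5,3)='.' (+0 fires, +1 burnt)
  fire out at step 7

3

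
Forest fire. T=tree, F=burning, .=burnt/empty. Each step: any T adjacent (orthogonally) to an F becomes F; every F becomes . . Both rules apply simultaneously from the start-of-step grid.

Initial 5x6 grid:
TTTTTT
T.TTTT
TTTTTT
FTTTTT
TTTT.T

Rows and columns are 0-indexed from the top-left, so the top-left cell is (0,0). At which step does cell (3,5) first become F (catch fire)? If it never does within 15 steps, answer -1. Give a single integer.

Step 1: cell (3,5)='T' (+3 fires, +1 burnt)
Step 2: cell (3,5)='T' (+4 fires, +3 burnt)
Step 3: cell (3,5)='T' (+4 fires, +4 burnt)
Step 4: cell (3,5)='T' (+5 fires, +4 burnt)
Step 5: cell (3,5)='F' (+4 fires, +5 burnt)
  -> target ignites at step 5
Step 6: cell (3,5)='.' (+4 fires, +4 burnt)
Step 7: cell (3,5)='.' (+2 fires, +4 burnt)
Step 8: cell (3,5)='.' (+1 fires, +2 burnt)
Step 9: cell (3,5)='.' (+0 fires, +1 burnt)
  fire out at step 9

5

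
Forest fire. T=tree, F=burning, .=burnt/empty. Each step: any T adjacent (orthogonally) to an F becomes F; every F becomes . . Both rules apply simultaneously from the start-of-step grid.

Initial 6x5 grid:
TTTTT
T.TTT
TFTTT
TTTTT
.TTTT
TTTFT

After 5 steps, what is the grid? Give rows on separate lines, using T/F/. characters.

Step 1: 6 trees catch fire, 2 burn out
  TTTTT
  T.TTT
  F.FTT
  TFTTT
  .TTFT
  TTF.F
Step 2: 10 trees catch fire, 6 burn out
  TTTTT
  F.FTT
  ...FT
  F.FFT
  .FF.F
  TF...
Step 3: 6 trees catch fire, 10 burn out
  FTFTT
  ...FT
  ....F
  ....F
  .....
  F....
Step 4: 3 trees catch fire, 6 burn out
  .F.FT
  ....F
  .....
  .....
  .....
  .....
Step 5: 1 trees catch fire, 3 burn out
  ....F
  .....
  .....
  .....
  .....
  .....

....F
.....
.....
.....
.....
.....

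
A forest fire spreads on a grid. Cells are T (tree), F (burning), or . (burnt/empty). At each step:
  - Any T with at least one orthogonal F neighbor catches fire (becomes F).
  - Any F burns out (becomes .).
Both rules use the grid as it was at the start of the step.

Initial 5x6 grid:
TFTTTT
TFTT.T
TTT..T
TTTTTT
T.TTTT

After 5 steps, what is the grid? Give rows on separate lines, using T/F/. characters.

Step 1: 5 trees catch fire, 2 burn out
  F.FTTT
  F.FT.T
  TFT..T
  TTTTTT
  T.TTTT
Step 2: 5 trees catch fire, 5 burn out
  ...FTT
  ...F.T
  F.F..T
  TFTTTT
  T.TTTT
Step 3: 3 trees catch fire, 5 burn out
  ....FT
  .....T
  .....T
  F.FTTT
  T.TTTT
Step 4: 4 trees catch fire, 3 burn out
  .....F
  .....T
  .....T
  ...FTT
  F.FTTT
Step 5: 3 trees catch fire, 4 burn out
  ......
  .....F
  .....T
  ....FT
  ...FTT

......
.....F
.....T
....FT
...FTT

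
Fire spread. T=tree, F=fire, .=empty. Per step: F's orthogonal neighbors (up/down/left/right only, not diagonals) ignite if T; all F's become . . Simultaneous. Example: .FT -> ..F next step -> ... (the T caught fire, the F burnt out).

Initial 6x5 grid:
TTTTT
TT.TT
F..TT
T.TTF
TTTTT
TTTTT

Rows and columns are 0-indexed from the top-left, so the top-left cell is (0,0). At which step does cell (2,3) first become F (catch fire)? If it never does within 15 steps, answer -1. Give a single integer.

Step 1: cell (2,3)='T' (+5 fires, +2 burnt)
Step 2: cell (2,3)='F' (+8 fires, +5 burnt)
  -> target ignites at step 2
Step 3: cell (2,3)='.' (+7 fires, +8 burnt)
Step 4: cell (2,3)='.' (+4 fires, +7 burnt)
Step 5: cell (2,3)='.' (+0 fires, +4 burnt)
  fire out at step 5

2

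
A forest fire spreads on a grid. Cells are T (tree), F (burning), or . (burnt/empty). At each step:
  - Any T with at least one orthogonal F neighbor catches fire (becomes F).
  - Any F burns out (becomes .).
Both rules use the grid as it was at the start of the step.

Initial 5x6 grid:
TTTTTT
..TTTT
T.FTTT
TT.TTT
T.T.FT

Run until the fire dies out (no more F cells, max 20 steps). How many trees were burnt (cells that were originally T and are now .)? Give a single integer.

Step 1: +4 fires, +2 burnt (F count now 4)
Step 2: +5 fires, +4 burnt (F count now 5)
Step 3: +4 fires, +5 burnt (F count now 4)
Step 4: +3 fires, +4 burnt (F count now 3)
Step 5: +1 fires, +3 burnt (F count now 1)
Step 6: +0 fires, +1 burnt (F count now 0)
Fire out after step 6
Initially T: 22, now '.': 25
Total burnt (originally-T cells now '.'): 17

Answer: 17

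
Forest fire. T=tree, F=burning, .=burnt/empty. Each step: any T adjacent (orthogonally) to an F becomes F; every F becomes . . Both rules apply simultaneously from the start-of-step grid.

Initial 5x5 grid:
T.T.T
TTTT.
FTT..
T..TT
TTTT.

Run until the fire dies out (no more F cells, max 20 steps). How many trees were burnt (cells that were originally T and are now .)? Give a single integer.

Answer: 15

Derivation:
Step 1: +3 fires, +1 burnt (F count now 3)
Step 2: +4 fires, +3 burnt (F count now 4)
Step 3: +2 fires, +4 burnt (F count now 2)
Step 4: +3 fires, +2 burnt (F count now 3)
Step 5: +1 fires, +3 burnt (F count now 1)
Step 6: +1 fires, +1 burnt (F count now 1)
Step 7: +1 fires, +1 burnt (F count now 1)
Step 8: +0 fires, +1 burnt (F count now 0)
Fire out after step 8
Initially T: 16, now '.': 24
Total burnt (originally-T cells now '.'): 15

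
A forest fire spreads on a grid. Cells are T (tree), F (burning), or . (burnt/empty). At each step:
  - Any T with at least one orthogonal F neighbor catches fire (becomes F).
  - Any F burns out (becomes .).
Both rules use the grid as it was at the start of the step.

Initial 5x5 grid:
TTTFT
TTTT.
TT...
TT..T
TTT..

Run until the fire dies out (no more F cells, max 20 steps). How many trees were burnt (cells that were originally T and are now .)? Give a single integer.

Step 1: +3 fires, +1 burnt (F count now 3)
Step 2: +2 fires, +3 burnt (F count now 2)
Step 3: +2 fires, +2 burnt (F count now 2)
Step 4: +2 fires, +2 burnt (F count now 2)
Step 5: +2 fires, +2 burnt (F count now 2)
Step 6: +2 fires, +2 burnt (F count now 2)
Step 7: +2 fires, +2 burnt (F count now 2)
Step 8: +0 fires, +2 burnt (F count now 0)
Fire out after step 8
Initially T: 16, now '.': 24
Total burnt (originally-T cells now '.'): 15

Answer: 15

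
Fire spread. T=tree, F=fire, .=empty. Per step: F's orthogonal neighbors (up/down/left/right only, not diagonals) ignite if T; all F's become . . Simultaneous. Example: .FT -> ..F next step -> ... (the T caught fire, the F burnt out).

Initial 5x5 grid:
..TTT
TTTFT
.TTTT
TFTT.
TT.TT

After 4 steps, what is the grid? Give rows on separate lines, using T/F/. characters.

Step 1: 8 trees catch fire, 2 burn out
  ..TFT
  TTF.F
  .FTFT
  F.FT.
  TF.TT
Step 2: 7 trees catch fire, 8 burn out
  ..F.F
  TF...
  ..F.F
  ...F.
  F..TT
Step 3: 2 trees catch fire, 7 burn out
  .....
  F....
  .....
  .....
  ...FT
Step 4: 1 trees catch fire, 2 burn out
  .....
  .....
  .....
  .....
  ....F

.....
.....
.....
.....
....F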